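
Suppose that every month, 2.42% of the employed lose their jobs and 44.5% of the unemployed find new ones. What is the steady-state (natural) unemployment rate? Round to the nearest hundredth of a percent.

At steady state the flows balance: s·E = f·U, so U/(E+U) = s/(s+f).
u* = 2.42 / (2.42 + 44.5) = 2.42 / 46.92 = 5.16%.

Steady-state unemployment rate ≈ 5.16%.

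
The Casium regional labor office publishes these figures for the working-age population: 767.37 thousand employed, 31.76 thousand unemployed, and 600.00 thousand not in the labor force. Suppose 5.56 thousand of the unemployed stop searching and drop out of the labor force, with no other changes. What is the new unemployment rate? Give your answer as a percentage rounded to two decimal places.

Initially, labor force = 767.37 + 31.76 = 799.13 thousand, so u = 31.76/799.13 = 3.97%.
After the change, unemployed and labor force both fall by 5.56 → E = 767.37, U = 26.20, labor force = 793.57 thousand.
New unemployment rate = 26.20 / 793.57 = 3.30%.

New unemployment rate ≈ 3.30%.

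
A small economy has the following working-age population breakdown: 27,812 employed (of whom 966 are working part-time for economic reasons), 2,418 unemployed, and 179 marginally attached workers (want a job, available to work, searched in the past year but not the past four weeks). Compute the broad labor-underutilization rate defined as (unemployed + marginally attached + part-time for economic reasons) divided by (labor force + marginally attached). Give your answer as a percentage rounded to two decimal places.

Broad underutilization rate ≈ 11.72%.

Labor force = 27,812 + 2,418 = 30,230.
Numerator = 2,418 + 179 + 966 = 3,563.
Denominator = 30,230 + 179 = 30,409.
Broad rate = 3,563 / 30,409 = 11.72%.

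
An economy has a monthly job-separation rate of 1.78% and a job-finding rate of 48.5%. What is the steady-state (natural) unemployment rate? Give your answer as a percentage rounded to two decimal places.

At steady state the flows balance: s·E = f·U, so U/(E+U) = s/(s+f).
u* = 1.78 / (1.78 + 48.5) = 1.78 / 50.28 = 3.54%.

Steady-state unemployment rate ≈ 3.54%.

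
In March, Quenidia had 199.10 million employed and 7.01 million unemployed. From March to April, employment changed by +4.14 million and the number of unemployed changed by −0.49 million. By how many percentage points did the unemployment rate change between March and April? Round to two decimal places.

March: labor force = 199.10 + 7.01 = 206.11; u = 7.01/206.11 = 3.40%.
April: labor force = 203.24 + 6.52 = 209.76; u = 6.52/209.76 = 3.11%.
Change = 3.11% − 3.40% = −0.29 pp.

The unemployment rate changed by −0.29 percentage points.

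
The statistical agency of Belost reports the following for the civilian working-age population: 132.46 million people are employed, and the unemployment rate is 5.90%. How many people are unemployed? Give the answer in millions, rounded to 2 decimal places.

About 8.31 million are unemployed.

Let U be the number unemployed. The labor force is E + U, and U/(E+U) = 0.0590.
So U = 0.0590 × 132.46 / (1 − 0.0590) = 7.8151 / 0.9410 ≈ 8.31 million.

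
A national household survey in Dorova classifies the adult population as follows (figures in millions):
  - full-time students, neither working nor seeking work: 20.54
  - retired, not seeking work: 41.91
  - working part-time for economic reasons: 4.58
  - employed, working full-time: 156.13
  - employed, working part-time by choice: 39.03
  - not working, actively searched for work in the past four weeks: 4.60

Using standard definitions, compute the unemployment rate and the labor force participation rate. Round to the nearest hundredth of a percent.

Unemployment rate ≈ 2.25%; labor force participation rate ≈ 76.59%.

Employed = 4.58 + 156.13 + 39.03 = 199.74 million (anyone who worked, including part-time for economic reasons, counts as employed).
Unemployed = 4.60 million.
Labor force = 199.74 + 4.60 = 204.34 million.
Not in labor force = 20.54 + 41.91 = 62.45 million (those not working and not actively searching are outside the labor force).
Civilian working-age population = 204.34 + 62.45 = 266.79 million.
Unemployment rate = 4.60 / 204.34 = 2.25%.
Labor force participation rate = 204.34 / 266.79 = 76.59%.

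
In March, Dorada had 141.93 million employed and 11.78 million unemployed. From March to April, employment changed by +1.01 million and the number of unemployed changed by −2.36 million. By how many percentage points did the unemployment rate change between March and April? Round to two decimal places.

The unemployment rate changed by −1.48 percentage points.

March: labor force = 141.93 + 11.78 = 153.71; u = 11.78/153.71 = 7.66%.
April: labor force = 142.94 + 9.42 = 152.36; u = 9.42/152.36 = 6.18%.
Change = 6.18% − 7.66% = −1.48 pp.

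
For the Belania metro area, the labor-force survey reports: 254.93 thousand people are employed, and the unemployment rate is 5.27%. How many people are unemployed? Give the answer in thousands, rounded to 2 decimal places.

About 14.18 thousand are unemployed.

Let U be the number unemployed. The labor force is E + U, and U/(E+U) = 0.0527.
So U = 0.0527 × 254.93 / (1 − 0.0527) = 13.4348 / 0.9473 ≈ 14.18 thousand.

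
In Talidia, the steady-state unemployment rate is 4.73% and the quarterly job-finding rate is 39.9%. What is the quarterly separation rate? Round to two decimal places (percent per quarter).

From u* = s/(s+f): s = u·f/(1−u).
s = 0.0473 × 39.9 / (1 − 0.0473) = 1.8873 / 0.9527 ≈ 1.98% per quarter.

Separation rate ≈ 1.98% per quarter.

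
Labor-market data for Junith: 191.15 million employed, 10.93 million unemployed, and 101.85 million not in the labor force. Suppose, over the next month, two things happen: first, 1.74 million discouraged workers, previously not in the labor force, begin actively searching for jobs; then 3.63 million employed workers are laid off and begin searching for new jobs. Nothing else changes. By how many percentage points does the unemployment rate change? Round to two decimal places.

Initially, labor force = 191.15 + 10.93 = 202.08 million, so u = 10.93/202.08 = 5.41%.
After the first change, unemployed and labor force both rise by 1.74 → E = 191.15, U = 12.67, labor force = 203.82 million.
After the second change, employed falls and unemployed rises by 3.63; labor force unchanged → E = 187.52, U = 16.30, labor force = 203.82 million.
New unemployment rate = 16.30 / 203.82 = 8.00%.
Change = 8.00% − 5.41% = +2.59 percentage points.

The unemployment rate changes by +2.59 percentage points.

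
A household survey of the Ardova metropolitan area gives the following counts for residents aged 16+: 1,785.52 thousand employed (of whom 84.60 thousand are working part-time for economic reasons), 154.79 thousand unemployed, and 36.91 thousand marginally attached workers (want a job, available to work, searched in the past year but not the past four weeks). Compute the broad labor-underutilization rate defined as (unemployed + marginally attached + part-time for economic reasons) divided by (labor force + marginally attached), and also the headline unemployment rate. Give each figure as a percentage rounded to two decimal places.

Labor force = 1,785.52 + 154.79 = 1,940.31 thousand.
Numerator = 154.79 + 36.91 + 84.60 = 276.30 thousand.
Denominator = 1,940.31 + 36.91 = 1,977.22 thousand.
Broad rate = 276.30 / 1,977.22 = 13.97%.
Headline unemployment rate = 154.79 / 1,940.31 = 7.98%.

Broad underutilization rate ≈ 13.97%; headline unemployment rate ≈ 7.98%.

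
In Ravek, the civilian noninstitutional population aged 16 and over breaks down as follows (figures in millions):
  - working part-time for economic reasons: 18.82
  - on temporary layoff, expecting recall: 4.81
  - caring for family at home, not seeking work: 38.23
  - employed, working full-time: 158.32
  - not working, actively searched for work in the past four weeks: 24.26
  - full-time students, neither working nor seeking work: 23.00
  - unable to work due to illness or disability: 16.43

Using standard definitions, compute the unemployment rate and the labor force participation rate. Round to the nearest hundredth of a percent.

Unemployment rate ≈ 14.10%; labor force participation rate ≈ 72.64%.

Employed = 18.82 + 158.32 = 177.14 million (anyone who worked, including part-time for economic reasons, counts as employed).
Unemployed = 4.81 + 24.26 = 29.07 million (jobless and actively searching, or on temporary layoff).
Labor force = 177.14 + 29.07 = 206.21 million.
Not in labor force = 38.23 + 23.00 + 16.43 = 77.66 million (those not working and not actively searching are outside the labor force).
Civilian working-age population = 206.21 + 77.66 = 283.87 million.
Unemployment rate = 29.07 / 206.21 = 14.10%.
Labor force participation rate = 206.21 / 283.87 = 72.64%.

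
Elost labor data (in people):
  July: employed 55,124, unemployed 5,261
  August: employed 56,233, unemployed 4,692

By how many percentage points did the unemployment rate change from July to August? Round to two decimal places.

The unemployment rate changed by −1.01 percentage points.

July: labor force = 55,124 + 5,261 = 60,385; u = 5,261/60,385 = 8.71%.
August: labor force = 56,233 + 4,692 = 60,925; u = 4,692/60,925 = 7.70%.
Change = 7.70% − 8.71% = −1.01 pp.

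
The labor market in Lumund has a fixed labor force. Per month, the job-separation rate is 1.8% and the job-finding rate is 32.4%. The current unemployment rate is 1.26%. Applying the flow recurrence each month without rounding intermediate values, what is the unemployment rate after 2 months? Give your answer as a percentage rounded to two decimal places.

With a fixed labor force, u_{t+1} = u_t + s·(1−u_t) − f·u_t = u_t·(1−s−f) + s.
Here 1−s−f = 0.658 and s = 0.018.
u_1 = 0.012600 × 0.658 + 0.018 = 0.026291.
u_2 = 0.026291 × 0.658 + 0.018 = 0.035299.

Unemployment rate after two months ≈ 3.53%.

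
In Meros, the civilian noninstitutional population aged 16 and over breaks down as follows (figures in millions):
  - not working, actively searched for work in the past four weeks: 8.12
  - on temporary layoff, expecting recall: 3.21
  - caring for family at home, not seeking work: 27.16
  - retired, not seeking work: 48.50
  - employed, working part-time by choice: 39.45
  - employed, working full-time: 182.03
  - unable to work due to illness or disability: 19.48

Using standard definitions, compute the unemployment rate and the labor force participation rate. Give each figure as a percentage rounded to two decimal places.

Unemployment rate ≈ 4.87%; labor force participation rate ≈ 70.99%.

Employed = 39.45 + 182.03 = 221.48 million.
Unemployed = 8.12 + 3.21 = 11.33 million (jobless and actively searching, or on temporary layoff).
Labor force = 221.48 + 11.33 = 232.81 million.
Not in labor force = 27.16 + 48.50 + 19.48 = 95.14 million (those not working and not actively searching are outside the labor force).
Civilian working-age population = 232.81 + 95.14 = 327.95 million.
Unemployment rate = 11.33 / 232.81 = 4.87%.
Labor force participation rate = 232.81 / 327.95 = 70.99%.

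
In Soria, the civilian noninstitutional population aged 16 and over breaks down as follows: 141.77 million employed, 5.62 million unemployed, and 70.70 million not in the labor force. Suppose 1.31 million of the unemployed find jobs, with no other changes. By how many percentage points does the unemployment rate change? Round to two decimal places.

The unemployment rate changes by −0.89 percentage points.

Initially, labor force = 141.77 + 5.62 = 147.39 million, so u = 5.62/147.39 = 3.81%.
After the change, unemployed falls and employed rises by 1.31; labor force unchanged → E = 143.08, U = 4.31, labor force = 147.39 million.
New unemployment rate = 4.31 / 147.39 = 2.92%.
Change = 2.92% − 3.81% = −0.89 percentage points.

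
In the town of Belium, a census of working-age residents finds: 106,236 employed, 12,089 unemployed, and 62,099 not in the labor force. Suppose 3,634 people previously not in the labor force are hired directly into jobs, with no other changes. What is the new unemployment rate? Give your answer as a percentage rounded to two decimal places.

New unemployment rate ≈ 9.91%.

Initially, labor force = 106,236 + 12,089 = 118,325, so u = 12,089/118,325 = 10.22%.
After the change, employed and labor force both rise by 3,634; unemployed unchanged → E = 109,870, U = 12,089, labor force = 121,959.
New unemployment rate = 12,089 / 121,959 = 9.91%.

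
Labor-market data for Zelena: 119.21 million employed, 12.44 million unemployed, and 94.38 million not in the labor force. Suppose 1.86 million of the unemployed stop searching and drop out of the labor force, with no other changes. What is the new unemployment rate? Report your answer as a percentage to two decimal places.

New unemployment rate ≈ 8.15%.

Initially, labor force = 119.21 + 12.44 = 131.65 million, so u = 12.44/131.65 = 9.45%.
After the change, unemployed and labor force both fall by 1.86 → E = 119.21, U = 10.58, labor force = 129.79 million.
New unemployment rate = 10.58 / 129.79 = 8.15%.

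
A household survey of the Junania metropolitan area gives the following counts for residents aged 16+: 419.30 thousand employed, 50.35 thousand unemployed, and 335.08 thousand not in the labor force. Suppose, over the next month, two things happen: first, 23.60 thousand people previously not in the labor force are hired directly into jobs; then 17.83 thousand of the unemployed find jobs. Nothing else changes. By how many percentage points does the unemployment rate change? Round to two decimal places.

The unemployment rate changes by −4.13 percentage points.

Initially, labor force = 419.30 + 50.35 = 469.65 thousand, so u = 50.35/469.65 = 10.72%.
After the first change, employed and labor force both rise by 23.60; unemployed unchanged → E = 442.90, U = 50.35, labor force = 493.25 thousand.
After the second change, unemployed falls and employed rises by 17.83; labor force unchanged → E = 460.73, U = 32.52, labor force = 493.25 thousand.
New unemployment rate = 32.52 / 493.25 = 6.59%.
Change = 6.59% − 10.72% = −4.13 percentage points.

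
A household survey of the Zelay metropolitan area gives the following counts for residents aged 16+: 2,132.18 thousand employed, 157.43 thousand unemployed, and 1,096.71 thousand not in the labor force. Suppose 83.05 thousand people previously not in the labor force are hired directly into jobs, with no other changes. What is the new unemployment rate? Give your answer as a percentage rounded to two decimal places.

Initially, labor force = 2,132.18 + 157.43 = 2,289.61 thousand, so u = 157.43/2,289.61 = 6.88%.
After the change, employed and labor force both rise by 83.05; unemployed unchanged → E = 2,215.23, U = 157.43, labor force = 2,372.66 thousand.
New unemployment rate = 157.43 / 2,372.66 = 6.64%.

New unemployment rate ≈ 6.64%.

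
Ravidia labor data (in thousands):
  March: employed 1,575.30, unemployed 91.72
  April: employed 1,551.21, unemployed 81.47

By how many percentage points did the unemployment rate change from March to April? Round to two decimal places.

The unemployment rate changed by −0.51 percentage points.

March: labor force = 1,575.30 + 91.72 = 1,667.02; u = 91.72/1,667.02 = 5.50%.
April: labor force = 1,551.21 + 81.47 = 1,632.68; u = 81.47/1,632.68 = 4.99%.
Change = 4.99% − 5.50% = −0.51 pp.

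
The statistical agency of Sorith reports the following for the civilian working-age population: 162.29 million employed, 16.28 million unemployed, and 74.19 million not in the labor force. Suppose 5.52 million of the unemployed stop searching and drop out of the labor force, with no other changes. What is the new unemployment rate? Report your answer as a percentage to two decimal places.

Initially, labor force = 162.29 + 16.28 = 178.57 million, so u = 16.28/178.57 = 9.12%.
After the change, unemployed and labor force both fall by 5.52 → E = 162.29, U = 10.76, labor force = 173.05 million.
New unemployment rate = 10.76 / 173.05 = 6.22%.

New unemployment rate ≈ 6.22%.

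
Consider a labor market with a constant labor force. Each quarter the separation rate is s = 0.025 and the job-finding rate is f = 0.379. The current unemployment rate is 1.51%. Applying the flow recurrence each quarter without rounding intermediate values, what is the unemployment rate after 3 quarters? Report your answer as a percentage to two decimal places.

With a fixed labor force, u_{t+1} = u_t + s·(1−u_t) − f·u_t = u_t·(1−s−f) + s.
Here 1−s−f = 0.596 and s = 0.025.
u_1 = 0.015100 × 0.596 + 0.025 = 0.034000.
u_2 = 0.034000 × 0.596 + 0.025 = 0.045264.
u_3 = 0.045264 × 0.596 + 0.025 = 0.051977.

Unemployment rate after three quarters ≈ 5.20%.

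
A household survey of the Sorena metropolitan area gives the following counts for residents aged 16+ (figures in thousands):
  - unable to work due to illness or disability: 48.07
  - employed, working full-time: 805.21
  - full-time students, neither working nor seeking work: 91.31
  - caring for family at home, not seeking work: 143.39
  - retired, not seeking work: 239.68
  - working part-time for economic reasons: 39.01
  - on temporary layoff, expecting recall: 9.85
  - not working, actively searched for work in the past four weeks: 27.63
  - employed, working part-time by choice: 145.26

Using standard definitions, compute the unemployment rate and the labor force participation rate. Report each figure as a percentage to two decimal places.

Employed = 805.21 + 39.01 + 145.26 = 989.48 thousand (anyone who worked, including part-time for economic reasons, counts as employed).
Unemployed = 9.85 + 27.63 = 37.48 thousand (jobless and actively searching, or on temporary layoff).
Labor force = 989.48 + 37.48 = 1,026.96 thousand.
Not in labor force = 48.07 + 91.31 + 143.39 + 239.68 = 522.45 thousand (those not working and not actively searching are outside the labor force).
Civilian working-age population = 1,026.96 + 522.45 = 1,549.41 thousand.
Unemployment rate = 37.48 / 1,026.96 = 3.65%.
Labor force participation rate = 1,026.96 / 1,549.41 = 66.28%.

Unemployment rate ≈ 3.65%; labor force participation rate ≈ 66.28%.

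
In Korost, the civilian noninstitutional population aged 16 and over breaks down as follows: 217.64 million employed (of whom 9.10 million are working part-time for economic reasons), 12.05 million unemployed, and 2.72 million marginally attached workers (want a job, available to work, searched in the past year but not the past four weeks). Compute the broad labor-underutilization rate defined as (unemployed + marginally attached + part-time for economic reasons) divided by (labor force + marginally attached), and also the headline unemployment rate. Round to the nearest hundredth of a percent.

Labor force = 217.64 + 12.05 = 229.69 million.
Numerator = 12.05 + 2.72 + 9.10 = 23.87 million.
Denominator = 229.69 + 2.72 = 232.41 million.
Broad rate = 23.87 / 232.41 = 10.27%.
Headline unemployment rate = 12.05 / 229.69 = 5.25%.

Broad underutilization rate ≈ 10.27%; headline unemployment rate ≈ 5.25%.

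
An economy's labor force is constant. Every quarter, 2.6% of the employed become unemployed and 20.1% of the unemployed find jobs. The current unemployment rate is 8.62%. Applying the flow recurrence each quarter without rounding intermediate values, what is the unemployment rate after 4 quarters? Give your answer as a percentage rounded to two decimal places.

With a fixed labor force, u_{t+1} = u_t + s·(1−u_t) − f·u_t = u_t·(1−s−f) + s.
Here 1−s−f = 0.773 and s = 0.026.
u_1 = 0.086200 × 0.773 + 0.026 = 0.092633.
u_2 = 0.092633 × 0.773 + 0.026 = 0.097605.
u_3 = 0.097605 × 0.773 + 0.026 = 0.101449.
u_4 = 0.101449 × 0.773 + 0.026 = 0.104420.

Unemployment rate after four quarters ≈ 10.44%.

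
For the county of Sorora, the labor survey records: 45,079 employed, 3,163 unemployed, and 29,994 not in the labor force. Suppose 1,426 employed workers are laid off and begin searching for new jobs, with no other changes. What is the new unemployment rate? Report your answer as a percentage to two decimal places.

New unemployment rate ≈ 9.51%.

Initially, labor force = 45,079 + 3,163 = 48,242, so u = 3,163/48,242 = 6.56%.
After the change, employed falls and unemployed rises by 1,426; labor force unchanged → E = 43,653, U = 4,589, labor force = 48,242.
New unemployment rate = 4,589 / 48,242 = 9.51%.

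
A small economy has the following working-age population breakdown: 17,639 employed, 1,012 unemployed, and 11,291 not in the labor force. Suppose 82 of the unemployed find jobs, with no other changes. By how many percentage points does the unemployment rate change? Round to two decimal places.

Initially, labor force = 17,639 + 1,012 = 18,651, so u = 1,012/18,651 = 5.43%.
After the change, unemployed falls and employed rises by 82; labor force unchanged → E = 17,721, U = 930, labor force = 18,651.
New unemployment rate = 930 / 18,651 = 4.99%.
Change = 4.99% − 5.43% = −0.44 percentage points.

The unemployment rate changes by −0.44 percentage points.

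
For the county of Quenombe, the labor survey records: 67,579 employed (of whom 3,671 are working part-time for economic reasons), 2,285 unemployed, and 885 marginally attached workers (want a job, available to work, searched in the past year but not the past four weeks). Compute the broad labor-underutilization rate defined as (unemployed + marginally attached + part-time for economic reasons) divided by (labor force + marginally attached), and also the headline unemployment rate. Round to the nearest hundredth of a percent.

Broad underutilization rate ≈ 9.67%; headline unemployment rate ≈ 3.27%.

Labor force = 67,579 + 2,285 = 69,864.
Numerator = 2,285 + 885 + 3,671 = 6,841.
Denominator = 69,864 + 885 = 70,749.
Broad rate = 6,841 / 70,749 = 9.67%.
Headline unemployment rate = 2,285 / 69,864 = 3.27%.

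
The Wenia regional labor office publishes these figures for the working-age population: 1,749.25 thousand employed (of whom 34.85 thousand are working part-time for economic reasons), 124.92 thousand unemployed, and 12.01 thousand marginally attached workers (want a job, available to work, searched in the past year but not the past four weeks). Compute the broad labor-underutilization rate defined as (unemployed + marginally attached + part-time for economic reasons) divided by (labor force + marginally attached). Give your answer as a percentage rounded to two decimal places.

Broad underutilization rate ≈ 9.11%.

Labor force = 1,749.25 + 124.92 = 1,874.17 thousand.
Numerator = 124.92 + 12.01 + 34.85 = 171.78 thousand.
Denominator = 1,874.17 + 12.01 = 1,886.18 thousand.
Broad rate = 171.78 / 1,886.18 = 9.11%.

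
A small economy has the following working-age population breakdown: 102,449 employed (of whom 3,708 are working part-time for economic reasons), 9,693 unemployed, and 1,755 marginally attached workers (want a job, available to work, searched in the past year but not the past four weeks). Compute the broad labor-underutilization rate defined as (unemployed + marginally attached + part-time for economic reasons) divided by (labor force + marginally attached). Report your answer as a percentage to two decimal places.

Labor force = 102,449 + 9,693 = 112,142.
Numerator = 9,693 + 1,755 + 3,708 = 15,156.
Denominator = 112,142 + 1,755 = 113,897.
Broad rate = 15,156 / 113,897 = 13.31%.

Broad underutilization rate ≈ 13.31%.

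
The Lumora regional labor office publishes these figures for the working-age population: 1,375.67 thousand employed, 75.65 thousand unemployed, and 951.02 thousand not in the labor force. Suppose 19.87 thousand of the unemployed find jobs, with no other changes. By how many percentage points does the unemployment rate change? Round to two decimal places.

Initially, labor force = 1,375.67 + 75.65 = 1,451.32 thousand, so u = 75.65/1,451.32 = 5.21%.
After the change, unemployed falls and employed rises by 19.87; labor force unchanged → E = 1,395.54, U = 55.78, labor force = 1,451.32 thousand.
New unemployment rate = 55.78 / 1,451.32 = 3.84%.
Change = 3.84% − 5.21% = −1.37 percentage points.

The unemployment rate changes by −1.37 percentage points.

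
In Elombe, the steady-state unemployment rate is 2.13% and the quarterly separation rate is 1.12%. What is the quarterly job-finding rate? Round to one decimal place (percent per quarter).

From u* = s/(s+f): f = s·(1−u)/u.
f = 1.12 × (1 − 0.0213) / 0.0213 = 1.0961 / 0.0213 ≈ 51.5% per quarter.

Job-finding rate ≈ 51.5% per quarter.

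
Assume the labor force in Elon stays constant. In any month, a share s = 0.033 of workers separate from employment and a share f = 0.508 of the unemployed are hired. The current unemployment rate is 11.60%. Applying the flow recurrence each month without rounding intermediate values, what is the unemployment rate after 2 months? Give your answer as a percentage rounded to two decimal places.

With a fixed labor force, u_{t+1} = u_t + s·(1−u_t) − f·u_t = u_t·(1−s−f) + s.
Here 1−s−f = 0.459 and s = 0.033.
u_1 = 0.116000 × 0.459 + 0.033 = 0.086244.
u_2 = 0.086244 × 0.459 + 0.033 = 0.072586.

Unemployment rate after two months ≈ 7.26%.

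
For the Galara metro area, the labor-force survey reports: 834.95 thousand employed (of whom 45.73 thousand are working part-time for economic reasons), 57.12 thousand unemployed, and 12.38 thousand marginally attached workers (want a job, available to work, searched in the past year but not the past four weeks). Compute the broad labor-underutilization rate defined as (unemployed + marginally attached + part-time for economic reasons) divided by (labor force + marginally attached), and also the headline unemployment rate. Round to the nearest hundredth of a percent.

Labor force = 834.95 + 57.12 = 892.07 thousand.
Numerator = 57.12 + 12.38 + 45.73 = 115.23 thousand.
Denominator = 892.07 + 12.38 = 904.45 thousand.
Broad rate = 115.23 / 904.45 = 12.74%.
Headline unemployment rate = 57.12 / 892.07 = 6.40%.

Broad underutilization rate ≈ 12.74%; headline unemployment rate ≈ 6.40%.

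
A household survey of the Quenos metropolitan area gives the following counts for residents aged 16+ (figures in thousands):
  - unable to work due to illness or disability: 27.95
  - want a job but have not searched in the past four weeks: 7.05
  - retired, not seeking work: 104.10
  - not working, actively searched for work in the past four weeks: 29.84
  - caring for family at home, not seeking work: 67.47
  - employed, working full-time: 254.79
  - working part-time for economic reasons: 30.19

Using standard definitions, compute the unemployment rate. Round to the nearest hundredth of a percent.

Unemployment rate ≈ 9.48%.

Employed = 254.79 + 30.19 = 284.98 thousand (anyone who worked, including part-time for economic reasons, counts as employed).
Unemployed = 29.84 thousand.
Labor force = 284.98 + 29.84 = 314.82 thousand.
Unemployment rate = 29.84 / 314.82 = 9.48%.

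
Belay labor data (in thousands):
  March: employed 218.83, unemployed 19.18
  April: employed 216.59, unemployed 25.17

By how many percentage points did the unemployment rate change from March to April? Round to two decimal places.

The unemployment rate changed by +2.35 percentage points.

March: labor force = 218.83 + 19.18 = 238.01; u = 19.18/238.01 = 8.06%.
April: labor force = 216.59 + 25.17 = 241.76; u = 25.17/241.76 = 10.41%.
Change = 10.41% − 8.06% = +2.35 pp.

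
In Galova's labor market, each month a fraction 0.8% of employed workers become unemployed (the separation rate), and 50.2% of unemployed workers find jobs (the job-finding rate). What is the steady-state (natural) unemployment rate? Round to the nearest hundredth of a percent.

At steady state the flows balance: s·E = f·U, so U/(E+U) = s/(s+f).
u* = 0.8 / (0.8 + 50.2) = 0.8 / 51.00 = 1.57%.

Steady-state unemployment rate ≈ 1.57%.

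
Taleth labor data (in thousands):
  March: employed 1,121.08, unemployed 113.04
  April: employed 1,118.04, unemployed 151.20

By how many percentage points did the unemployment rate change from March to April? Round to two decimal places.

March: labor force = 1,121.08 + 113.04 = 1,234.12; u = 113.04/1,234.12 = 9.16%.
April: labor force = 1,118.04 + 151.20 = 1,269.24; u = 151.20/1,269.24 = 11.91%.
Change = 11.91% − 9.16% = +2.75 pp.

The unemployment rate changed by +2.75 percentage points.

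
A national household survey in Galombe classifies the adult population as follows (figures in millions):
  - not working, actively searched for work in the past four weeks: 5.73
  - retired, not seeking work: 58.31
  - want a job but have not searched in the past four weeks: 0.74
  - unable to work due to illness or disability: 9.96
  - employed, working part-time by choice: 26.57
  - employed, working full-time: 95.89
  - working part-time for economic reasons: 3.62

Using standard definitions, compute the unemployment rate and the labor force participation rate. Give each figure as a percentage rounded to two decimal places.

Unemployment rate ≈ 4.35%; labor force participation rate ≈ 65.64%.

Employed = 26.57 + 95.89 + 3.62 = 126.08 million (anyone who worked, including part-time for economic reasons, counts as employed).
Unemployed = 5.73 million.
Labor force = 126.08 + 5.73 = 131.81 million.
Not in labor force = 58.31 + 0.74 + 9.96 = 69.01 million (those not working and not actively searching are outside the labor force — including those who want a job but have given up searching).
Civilian working-age population = 131.81 + 69.01 = 200.82 million.
Unemployment rate = 5.73 / 131.81 = 4.35%.
Labor force participation rate = 131.81 / 200.82 = 65.64%.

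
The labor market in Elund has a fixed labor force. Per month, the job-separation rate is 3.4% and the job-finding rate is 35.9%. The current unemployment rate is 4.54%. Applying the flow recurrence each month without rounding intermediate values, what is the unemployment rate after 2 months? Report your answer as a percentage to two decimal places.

With a fixed labor force, u_{t+1} = u_t + s·(1−u_t) − f·u_t = u_t·(1−s−f) + s.
Here 1−s−f = 0.607 and s = 0.034.
u_1 = 0.045400 × 0.607 + 0.034 = 0.061558.
u_2 = 0.061558 × 0.607 + 0.034 = 0.071366.

Unemployment rate after two months ≈ 7.14%.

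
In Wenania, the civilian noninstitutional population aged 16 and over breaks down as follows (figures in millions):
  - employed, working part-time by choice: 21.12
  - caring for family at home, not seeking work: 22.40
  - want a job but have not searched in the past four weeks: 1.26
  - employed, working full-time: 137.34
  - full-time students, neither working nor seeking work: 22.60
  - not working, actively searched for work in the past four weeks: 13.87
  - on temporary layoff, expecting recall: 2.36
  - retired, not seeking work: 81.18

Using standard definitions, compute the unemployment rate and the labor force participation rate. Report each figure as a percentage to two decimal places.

Employed = 21.12 + 137.34 = 158.46 million.
Unemployed = 13.87 + 2.36 = 16.23 million (jobless and actively searching, or on temporary layoff).
Labor force = 158.46 + 16.23 = 174.69 million.
Not in labor force = 22.40 + 1.26 + 22.60 + 81.18 = 127.44 million (those not working and not actively searching are outside the labor force — including those who want a job but have given up searching).
Civilian working-age population = 174.69 + 127.44 = 302.13 million.
Unemployment rate = 16.23 / 174.69 = 9.29%.
Labor force participation rate = 174.69 / 302.13 = 57.82%.

Unemployment rate ≈ 9.29%; labor force participation rate ≈ 57.82%.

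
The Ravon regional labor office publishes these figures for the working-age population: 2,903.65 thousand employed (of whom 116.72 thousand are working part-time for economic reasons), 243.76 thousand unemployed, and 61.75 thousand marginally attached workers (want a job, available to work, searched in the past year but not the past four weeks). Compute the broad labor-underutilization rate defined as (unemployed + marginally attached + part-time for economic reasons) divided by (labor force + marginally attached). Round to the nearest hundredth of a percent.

Broad underutilization rate ≈ 13.16%.

Labor force = 2,903.65 + 243.76 = 3,147.41 thousand.
Numerator = 243.76 + 61.75 + 116.72 = 422.23 thousand.
Denominator = 3,147.41 + 61.75 = 3,209.16 thousand.
Broad rate = 422.23 / 3,209.16 = 13.16%.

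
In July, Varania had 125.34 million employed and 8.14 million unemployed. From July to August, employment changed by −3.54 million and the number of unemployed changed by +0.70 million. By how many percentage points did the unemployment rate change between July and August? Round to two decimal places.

The unemployment rate changed by +0.67 percentage points.

July: labor force = 125.34 + 8.14 = 133.48; u = 8.14/133.48 = 6.10%.
August: labor force = 121.80 + 8.84 = 130.64; u = 8.84/130.64 = 6.77%.
Change = 6.77% − 6.10% = +0.67 pp.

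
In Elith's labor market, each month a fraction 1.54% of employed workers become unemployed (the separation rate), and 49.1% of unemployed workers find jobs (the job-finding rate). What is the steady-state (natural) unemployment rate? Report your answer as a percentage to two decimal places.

Steady-state unemployment rate ≈ 3.04%.

At steady state the flows balance: s·E = f·U, so U/(E+U) = s/(s+f).
u* = 1.54 / (1.54 + 49.1) = 1.54 / 50.64 = 3.04%.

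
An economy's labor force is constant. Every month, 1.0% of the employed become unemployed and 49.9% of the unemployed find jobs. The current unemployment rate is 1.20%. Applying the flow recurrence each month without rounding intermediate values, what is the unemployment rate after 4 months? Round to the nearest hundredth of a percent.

Unemployment rate after four months ≈ 1.92%.

With a fixed labor force, u_{t+1} = u_t + s·(1−u_t) − f·u_t = u_t·(1−s−f) + s.
Here 1−s−f = 0.491 and s = 0.010.
u_1 = 0.012000 × 0.491 + 0.010 = 0.015892.
u_2 = 0.015892 × 0.491 + 0.010 = 0.017803.
u_3 = 0.017803 × 0.491 + 0.010 = 0.018741.
u_4 = 0.018741 × 0.491 + 0.010 = 0.019202.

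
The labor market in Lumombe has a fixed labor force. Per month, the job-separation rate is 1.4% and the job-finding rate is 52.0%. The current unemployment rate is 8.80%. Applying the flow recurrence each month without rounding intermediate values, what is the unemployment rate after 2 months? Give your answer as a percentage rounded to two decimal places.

With a fixed labor force, u_{t+1} = u_t + s·(1−u_t) − f·u_t = u_t·(1−s−f) + s.
Here 1−s−f = 0.466 and s = 0.014.
u_1 = 0.088000 × 0.466 + 0.014 = 0.055008.
u_2 = 0.055008 × 0.466 + 0.014 = 0.039634.

Unemployment rate after two months ≈ 3.96%.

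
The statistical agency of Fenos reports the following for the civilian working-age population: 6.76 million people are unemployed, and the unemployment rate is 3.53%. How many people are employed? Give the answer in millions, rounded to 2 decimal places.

Labor force = U / u = 6.76 / 0.0353 ≈ 191.50 million.
Employed = labor force − unemployed = 191.50 − 6.76 = 184.74 million.

About 184.74 million are employed.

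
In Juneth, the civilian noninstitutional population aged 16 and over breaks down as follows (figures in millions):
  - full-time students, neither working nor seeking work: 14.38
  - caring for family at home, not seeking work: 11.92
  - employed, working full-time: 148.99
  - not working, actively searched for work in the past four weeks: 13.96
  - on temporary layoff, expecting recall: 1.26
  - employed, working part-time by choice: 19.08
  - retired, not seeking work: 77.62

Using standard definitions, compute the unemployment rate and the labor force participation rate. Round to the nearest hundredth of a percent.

Employed = 148.99 + 19.08 = 168.07 million.
Unemployed = 13.96 + 1.26 = 15.22 million (jobless and actively searching, or on temporary layoff).
Labor force = 168.07 + 15.22 = 183.29 million.
Not in labor force = 14.38 + 11.92 + 77.62 = 103.92 million (those not working and not actively searching are outside the labor force).
Civilian working-age population = 183.29 + 103.92 = 287.21 million.
Unemployment rate = 15.22 / 183.29 = 8.30%.
Labor force participation rate = 183.29 / 287.21 = 63.82%.

Unemployment rate ≈ 8.30%; labor force participation rate ≈ 63.82%.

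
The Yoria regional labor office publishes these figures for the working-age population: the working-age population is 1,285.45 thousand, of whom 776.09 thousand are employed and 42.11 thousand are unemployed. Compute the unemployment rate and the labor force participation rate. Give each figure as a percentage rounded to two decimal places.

Unemployment rate ≈ 5.15%; labor force participation rate ≈ 63.65%.

Labor force = employed + unemployed = 776.09 + 42.11 = 818.20 thousand.
Unemployment rate = 42.11 / 818.20 = 5.15%.
Labor force participation rate = 818.20 / 1,285.45 = 63.65%.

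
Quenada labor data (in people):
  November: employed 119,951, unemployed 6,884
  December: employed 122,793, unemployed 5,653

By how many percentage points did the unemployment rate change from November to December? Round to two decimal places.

November: labor force = 119,951 + 6,884 = 126,835; u = 6,884/126,835 = 5.43%.
December: labor force = 122,793 + 5,653 = 128,446; u = 5,653/128,446 = 4.40%.
Change = 4.40% − 5.43% = −1.03 pp.

The unemployment rate changed by −1.03 percentage points.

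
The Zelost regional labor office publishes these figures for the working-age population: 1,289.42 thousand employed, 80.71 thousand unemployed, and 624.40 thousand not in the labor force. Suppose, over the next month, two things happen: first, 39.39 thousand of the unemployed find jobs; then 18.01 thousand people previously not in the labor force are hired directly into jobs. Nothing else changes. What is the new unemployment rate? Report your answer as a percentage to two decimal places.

Initially, labor force = 1,289.42 + 80.71 = 1,370.13 thousand, so u = 80.71/1,370.13 = 5.89%.
After the first change, unemployed falls and employed rises by 39.39; labor force unchanged → E = 1,328.81, U = 41.32, labor force = 1,370.13 thousand.
After the second change, employed and labor force both rise by 18.01; unemployed unchanged → E = 1,346.82, U = 41.32, labor force = 1,388.14 thousand.
New unemployment rate = 41.32 / 1,388.14 = 2.98%.

New unemployment rate ≈ 2.98%.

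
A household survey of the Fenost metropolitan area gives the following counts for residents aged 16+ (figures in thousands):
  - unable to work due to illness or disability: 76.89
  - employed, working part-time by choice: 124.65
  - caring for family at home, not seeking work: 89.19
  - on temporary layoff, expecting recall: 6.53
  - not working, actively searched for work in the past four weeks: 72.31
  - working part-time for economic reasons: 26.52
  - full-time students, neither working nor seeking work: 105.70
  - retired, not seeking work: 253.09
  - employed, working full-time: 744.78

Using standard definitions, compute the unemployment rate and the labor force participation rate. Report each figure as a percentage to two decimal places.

Employed = 124.65 + 26.52 + 744.78 = 895.95 thousand (anyone who worked, including part-time for economic reasons, counts as employed).
Unemployed = 6.53 + 72.31 = 78.84 thousand (jobless and actively searching, or on temporary layoff).
Labor force = 895.95 + 78.84 = 974.79 thousand.
Not in labor force = 76.89 + 89.19 + 105.70 + 253.09 = 524.87 thousand (those not working and not actively searching are outside the labor force).
Civilian working-age population = 974.79 + 524.87 = 1,499.66 thousand.
Unemployment rate = 78.84 / 974.79 = 8.09%.
Labor force participation rate = 974.79 / 1,499.66 = 65.00%.

Unemployment rate ≈ 8.09%; labor force participation rate ≈ 65.00%.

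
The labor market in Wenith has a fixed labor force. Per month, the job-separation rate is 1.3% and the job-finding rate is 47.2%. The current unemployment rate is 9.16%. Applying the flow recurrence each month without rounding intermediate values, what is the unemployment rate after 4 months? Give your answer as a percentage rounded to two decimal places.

Unemployment rate after four months ≈ 3.14%.

With a fixed labor force, u_{t+1} = u_t + s·(1−u_t) − f·u_t = u_t·(1−s−f) + s.
Here 1−s−f = 0.515 and s = 0.013.
u_1 = 0.091600 × 0.515 + 0.013 = 0.060174.
u_2 = 0.060174 × 0.515 + 0.013 = 0.043990.
u_3 = 0.043990 × 0.515 + 0.013 = 0.035655.
u_4 = 0.035655 × 0.515 + 0.013 = 0.031362.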